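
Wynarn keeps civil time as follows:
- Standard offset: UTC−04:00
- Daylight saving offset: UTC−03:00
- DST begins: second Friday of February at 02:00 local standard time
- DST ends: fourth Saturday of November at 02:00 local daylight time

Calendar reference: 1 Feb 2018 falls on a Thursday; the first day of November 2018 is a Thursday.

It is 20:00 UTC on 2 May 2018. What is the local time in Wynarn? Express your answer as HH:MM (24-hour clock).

1 February 2018 is a Thursday, so the first Friday is February 2 and the second is February 9.
1 November 2018 is a Thursday, so the first Saturday is November 3 and the fourth is November 24.
At the standard offset (UTC−04:00), 20:00 UTC − 4h = 16:00 Wynarn standard time.
Daylight saving runs 9 February – 24 November; the standard-time date in Wynarn, 2 May 2018, is inside that window, so Wynarn is at UTC−03:00.
20:00 UTC − 3h = 17:00 local.

17:00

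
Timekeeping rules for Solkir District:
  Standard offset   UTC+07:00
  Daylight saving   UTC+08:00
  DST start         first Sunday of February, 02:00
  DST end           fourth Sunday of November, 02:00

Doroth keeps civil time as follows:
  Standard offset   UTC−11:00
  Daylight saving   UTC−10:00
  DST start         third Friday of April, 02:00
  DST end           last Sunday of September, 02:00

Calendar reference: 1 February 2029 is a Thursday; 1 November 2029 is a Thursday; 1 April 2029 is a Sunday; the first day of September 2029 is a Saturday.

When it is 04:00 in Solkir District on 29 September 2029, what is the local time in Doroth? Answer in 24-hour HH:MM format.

10:00

1 February 2029 is a Thursday, so the first Sunday is February 4.
1 November 2029 is a Thursday, so the first Sunday is November 4 and the fourth is November 25.
29 September 2029 falls between 4 February and 25 November, so daylight saving is in effect and Solkir District is at UTC+08:00.
04:00 Solkir District − 8h = 20:00 UTC (rolling into the previous day, 28 September 2029).
1 April 2029 is a Sunday, so the first Friday is April 6 and the third is April 20.
1 September 2029 is a Saturday, so Sundays fall on 2, 9, 16, 23, 30; the last is September 30.
At the standard offset (UTC−11:00), 20:00 UTC − 11h = 09:00 Doroth standard time.
The standard-time date in Doroth, 28 September 2029, falls between 20 April and 30 September, so daylight saving is in effect and Doroth is at UTC−10:00.
20:00 UTC − 10h = 10:00 Doroth.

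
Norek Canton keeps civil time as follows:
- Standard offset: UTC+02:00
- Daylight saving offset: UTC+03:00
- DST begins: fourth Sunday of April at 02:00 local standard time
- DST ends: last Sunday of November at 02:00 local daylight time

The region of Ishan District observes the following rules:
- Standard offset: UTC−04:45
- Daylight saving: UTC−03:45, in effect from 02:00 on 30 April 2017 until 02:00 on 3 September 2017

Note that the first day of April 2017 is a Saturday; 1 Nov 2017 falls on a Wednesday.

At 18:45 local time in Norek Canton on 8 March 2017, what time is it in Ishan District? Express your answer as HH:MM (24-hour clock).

12:00

1 April 2017 is a Saturday, so the first Sunday is April 2 and the fourth is April 23.
1 November 2017 is a Wednesday, so Sundays fall on 5, 12, 19, 26; the last is November 26.
8 March 2017 is outside the daylight-saving period (23 April – 26 November), so Norek Canton is on standard time, UTC+02:00.
18:45 Norek Canton − 2h = 16:45 UTC.
At the standard offset (UTC−04:45), 16:45 UTC − 4h45m = 12:00 Ishan District standard time.
The standard-time date in Ishan District, 8 March 2017, does not fall between 30 April and 3 September, so daylight saving is not in effect and Ishan District is at UTC−04:45.
16:45 UTC − 4h45m = 12:00 Ishan District.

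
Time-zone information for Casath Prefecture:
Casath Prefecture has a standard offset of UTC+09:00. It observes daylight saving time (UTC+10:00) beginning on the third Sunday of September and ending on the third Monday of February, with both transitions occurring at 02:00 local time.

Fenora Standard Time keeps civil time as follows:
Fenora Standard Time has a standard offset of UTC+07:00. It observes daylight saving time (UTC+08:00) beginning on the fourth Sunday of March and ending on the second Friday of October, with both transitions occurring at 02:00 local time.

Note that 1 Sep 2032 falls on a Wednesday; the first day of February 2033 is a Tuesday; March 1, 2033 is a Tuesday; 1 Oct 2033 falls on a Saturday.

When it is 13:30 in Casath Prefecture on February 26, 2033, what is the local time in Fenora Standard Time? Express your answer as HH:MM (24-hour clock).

1 September 2032 is a Wednesday, so the first Sunday is September 5 and the third is September 19.
1 February 2033 is a Tuesday, so the first Monday is February 7 and the third is February 21.
Daylight saving runs 19 September 2032 – 21 February 2033; February 26, 2033 is outside that window, so Casath Prefecture is on standard time at UTC+09:00.
13:30 Casath Prefecture − 9h = 04:30 UTC.
1 March 2033 is a Tuesday, so the first Sunday is March 6 and the fourth is March 27.
1 October 2033 is a Saturday, so the first Friday is October 7 and the second is October 14.
At the standard offset (UTC+07:00), 04:30 UTC + 7h = 11:30 Fenora Standard Time standard time.
The standard-time date in Fenora Standard Time, February 26, 2033, does not fall between 27 March and 14 October, so daylight saving is not in effect and Fenora Standard Time is at UTC+07:00.
04:30 UTC + 7h = 11:30 Fenora Standard Time.

11:30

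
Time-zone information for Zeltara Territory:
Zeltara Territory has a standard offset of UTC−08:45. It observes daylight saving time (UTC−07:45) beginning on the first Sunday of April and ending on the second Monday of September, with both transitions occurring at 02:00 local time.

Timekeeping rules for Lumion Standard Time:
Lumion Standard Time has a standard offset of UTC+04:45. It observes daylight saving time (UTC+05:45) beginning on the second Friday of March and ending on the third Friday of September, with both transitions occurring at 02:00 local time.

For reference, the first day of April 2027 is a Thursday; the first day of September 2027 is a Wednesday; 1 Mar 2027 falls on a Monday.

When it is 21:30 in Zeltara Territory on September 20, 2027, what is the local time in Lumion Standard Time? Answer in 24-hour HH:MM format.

1 April 2027 is a Thursday, so the first Sunday is April 4.
1 September 2027 is a Wednesday, so the first Monday is September 6 and the second is September 13.
September 20, 2027 is outside the daylight-saving period (4 April – 13 September), so Zeltara Territory is on standard time, UTC−08:45.
21:30 Zeltara Territory + 8h45m = 06:15 UTC (rolling into the next day, 21 September 2027).
1 March 2027 is a Monday, so the first Friday is March 5 and the second is March 12.
1 September 2027 is a Wednesday, so the first Friday is September 3 and the third is September 17.
At the standard offset (UTC+04:45), 06:15 UTC + 4h45m = 11:00 Lumion Standard Time standard time.
Daylight saving runs 12 March – 17 September; the standard-time date in Lumion Standard Time, September 21, 2027, is outside that window, so Lumion Standard Time is on standard time at UTC+04:45.
06:15 UTC + 4h45m = 11:00 Lumion Standard Time.

11:00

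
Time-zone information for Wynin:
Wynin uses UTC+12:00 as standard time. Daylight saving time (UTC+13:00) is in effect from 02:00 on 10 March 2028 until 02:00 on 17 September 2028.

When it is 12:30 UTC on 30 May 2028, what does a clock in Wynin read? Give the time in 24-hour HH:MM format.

At the standard offset (UTC+12:00), 12:30 UTC + 12h = 00:30 Wynin standard time (rolling into the next day, 31 May 2028).
Daylight saving runs 10 March – 17 September; the standard-time date in Wynin, 31 May 2028, is inside that window, so Wynin is at UTC+13:00.
12:30 UTC + 13h = 01:30 local (rolling into the next day, 31 May 2028).

01:30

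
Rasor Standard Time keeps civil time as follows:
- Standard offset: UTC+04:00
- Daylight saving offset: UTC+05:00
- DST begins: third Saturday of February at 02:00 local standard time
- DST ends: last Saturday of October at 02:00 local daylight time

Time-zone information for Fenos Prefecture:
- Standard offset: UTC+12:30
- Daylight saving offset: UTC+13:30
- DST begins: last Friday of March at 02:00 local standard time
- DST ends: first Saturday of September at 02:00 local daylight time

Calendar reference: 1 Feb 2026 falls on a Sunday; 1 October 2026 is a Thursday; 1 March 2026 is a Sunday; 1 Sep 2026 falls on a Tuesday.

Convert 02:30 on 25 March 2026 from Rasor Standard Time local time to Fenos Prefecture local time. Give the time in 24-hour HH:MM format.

10:00

1 February 2026 is a Sunday, so the first Saturday is February 7 and the third is February 21.
1 October 2026 is a Thursday, so Saturdays fall on 3, 10, 17, 24, 31; the last is October 31.
25 March 2026 falls between 21 February and 31 October, so daylight saving is in effect and Rasor Standard Time is at UTC+05:00.
02:30 Rasor Standard Time − 5h = 21:30 UTC (rolling into the previous day, 24 March 2026).
1 March 2026 is a Sunday, so Fridays fall on 6, 13, 20, 27; the last is March 27.
1 September 2026 is a Tuesday, so the first Saturday is September 5.
At the standard offset (UTC+12:30), 21:30 UTC + 12h30m = 10:00 Fenos Prefecture standard time (rolling into the next day, 25 March 2026).
The standard-time date in Fenos Prefecture, 25 March 2026, is outside the daylight-saving period (27 March – 5 September), so Fenos Prefecture is on standard time, UTC+12:30.
21:30 UTC + 12h30m = 10:00 Fenos Prefecture (rolling into the next day, 25 March 2026).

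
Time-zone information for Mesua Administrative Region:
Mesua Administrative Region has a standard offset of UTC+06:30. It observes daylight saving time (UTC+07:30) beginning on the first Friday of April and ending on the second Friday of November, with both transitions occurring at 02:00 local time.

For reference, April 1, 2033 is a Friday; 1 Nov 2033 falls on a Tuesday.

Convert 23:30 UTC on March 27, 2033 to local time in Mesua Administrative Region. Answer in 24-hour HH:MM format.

1 April 2033 is a Friday, so the first Friday is April 1.
1 November 2033 is a Tuesday, so the first Friday is November 4 and the second is November 11.
At the standard offset (UTC+06:30), 23:30 UTC + 6h30m = 06:00 Mesua Administrative Region standard time (rolling into the next day, 28 March 2033).
Daylight saving runs 1 April – 11 November; the standard-time date in Mesua Administrative Region, March 28, 2033, is outside that window, so Mesua Administrative Region is on standard time at UTC+06:30.
23:30 UTC + 6h30m = 06:00 local (rolling into the next day, 28 March 2033).

06:00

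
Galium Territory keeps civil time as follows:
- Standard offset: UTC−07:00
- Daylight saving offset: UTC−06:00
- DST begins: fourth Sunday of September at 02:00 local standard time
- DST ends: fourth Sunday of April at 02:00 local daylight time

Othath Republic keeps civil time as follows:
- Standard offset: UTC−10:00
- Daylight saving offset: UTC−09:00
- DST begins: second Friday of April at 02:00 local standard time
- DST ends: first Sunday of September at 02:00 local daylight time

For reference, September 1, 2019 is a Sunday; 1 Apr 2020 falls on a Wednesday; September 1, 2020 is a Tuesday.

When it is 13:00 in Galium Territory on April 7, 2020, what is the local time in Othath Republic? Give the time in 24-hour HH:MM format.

1 September 2019 is a Sunday, so the first Sunday is September 1 and the fourth is September 22.
1 April 2020 is a Wednesday, so the first Sunday is April 5 and the fourth is April 26.
April 7, 2020 lies within the daylight-saving period (22 September 2019 – 26 April 2020), so Galium Territory is on daylight time, UTC−06:00.
13:00 Galium Territory + 6h = 19:00 UTC.
1 April 2020 is a Wednesday, so the first Friday is April 3 and the second is April 10.
1 September 2020 is a Tuesday, so the first Sunday is September 6.
At the standard offset (UTC−10:00), 19:00 UTC − 10h = 09:00 Othath Republic standard time.
Daylight saving runs 10 April – 6 September; the standard-time date in Othath Republic, April 7, 2020, is outside that window, so Othath Republic is on standard time at UTC−10:00.
19:00 UTC − 10h = 09:00 Othath Republic.

09:00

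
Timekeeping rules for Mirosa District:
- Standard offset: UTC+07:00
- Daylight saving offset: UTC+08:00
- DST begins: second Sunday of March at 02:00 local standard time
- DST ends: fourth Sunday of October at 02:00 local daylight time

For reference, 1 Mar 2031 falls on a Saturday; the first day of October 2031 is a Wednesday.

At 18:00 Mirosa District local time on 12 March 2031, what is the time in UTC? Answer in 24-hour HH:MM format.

10:00

1 March 2031 is a Saturday, so the first Sunday is March 2 and the second is March 9.
1 October 2031 is a Wednesday, so the first Sunday is October 5 and the fourth is October 26.
12 March 2031 lies within the daylight-saving period (9 March – 26 October), so Mirosa District is on daylight time, UTC+08:00.
18:00 local − 8h = 10:00 UTC.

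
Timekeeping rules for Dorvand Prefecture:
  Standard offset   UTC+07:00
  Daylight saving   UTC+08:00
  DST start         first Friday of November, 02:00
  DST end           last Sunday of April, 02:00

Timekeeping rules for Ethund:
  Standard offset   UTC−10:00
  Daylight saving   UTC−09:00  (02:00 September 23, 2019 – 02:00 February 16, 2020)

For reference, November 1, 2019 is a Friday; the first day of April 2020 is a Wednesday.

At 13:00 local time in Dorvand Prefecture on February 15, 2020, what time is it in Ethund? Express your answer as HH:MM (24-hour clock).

1 November 2019 is a Friday, so the first Friday is November 1.
1 April 2020 is a Wednesday, so Sundays fall on 5, 12, 19, 26; the last is April 26.
February 15, 2020 lies within the daylight-saving period (1 November 2019 – 26 April 2020), so Dorvand Prefecture is on daylight time, UTC+08:00.
13:00 Dorvand Prefecture − 8h = 05:00 UTC.
At the standard offset (UTC−10:00), 05:00 UTC − 10h = 19:00 Ethund standard time (rolling into the previous day, 14 February 2020).
Daylight saving runs 23 September 2019 – 16 February 2020; the standard-time date in Ethund, February 14, 2020, is inside that window, so Ethund is at UTC−09:00.
05:00 UTC − 9h = 20:00 Ethund (rolling into the previous day, 14 February 2020).

20:00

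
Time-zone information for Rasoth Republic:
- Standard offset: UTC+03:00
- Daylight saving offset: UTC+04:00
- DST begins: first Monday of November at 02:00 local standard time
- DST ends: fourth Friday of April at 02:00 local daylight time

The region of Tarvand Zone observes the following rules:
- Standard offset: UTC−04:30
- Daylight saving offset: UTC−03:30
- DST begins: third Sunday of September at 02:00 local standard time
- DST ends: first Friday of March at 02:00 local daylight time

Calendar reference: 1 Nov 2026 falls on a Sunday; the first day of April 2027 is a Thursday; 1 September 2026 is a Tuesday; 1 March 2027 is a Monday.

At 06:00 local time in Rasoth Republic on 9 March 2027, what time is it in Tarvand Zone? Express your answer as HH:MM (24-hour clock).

1 November 2026 is a Sunday, so the first Monday is November 2.
1 April 2027 is a Thursday, so the first Friday is April 2 and the fourth is April 23.
9 March 2027 falls between 2 November 2026 and 23 April 2027, so daylight saving is in effect and Rasoth Republic is at UTC+04:00.
06:00 Rasoth Republic − 4h = 02:00 UTC.
1 September 2026 is a Tuesday, so the first Sunday is September 6 and the third is September 20.
1 March 2027 is a Monday, so the first Friday is March 5.
At the standard offset (UTC−04:30), 02:00 UTC − 4h30m = 21:30 Tarvand Zone standard time (rolling into the previous day, 8 March 2027).
The standard-time date in Tarvand Zone, 8 March 2027, does not fall between 20 September 2026 and 5 March 2027, so daylight saving is not in effect and Tarvand Zone is at UTC−04:30.
02:00 UTC − 4h30m = 21:30 Tarvand Zone (rolling into the previous day, 8 March 2027).

21:30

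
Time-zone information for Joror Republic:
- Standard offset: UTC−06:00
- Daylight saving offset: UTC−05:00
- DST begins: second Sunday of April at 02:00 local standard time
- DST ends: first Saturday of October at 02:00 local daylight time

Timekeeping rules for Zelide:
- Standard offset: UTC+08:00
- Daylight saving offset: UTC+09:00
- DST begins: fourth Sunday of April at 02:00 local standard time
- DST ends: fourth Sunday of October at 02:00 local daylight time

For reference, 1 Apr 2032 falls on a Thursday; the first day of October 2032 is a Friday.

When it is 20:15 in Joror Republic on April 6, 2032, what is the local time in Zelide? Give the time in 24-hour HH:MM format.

1 April 2032 is a Thursday, so the first Sunday is April 4 and the second is April 11.
1 October 2032 is a Friday, so the first Saturday is October 2.
Daylight saving runs 11 April – 2 October; April 6, 2032 is outside that window, so Joror Republic is on standard time at UTC−06:00.
20:15 Joror Republic + 6h = 02:15 UTC (rolling into the next day, 7 April 2032).
1 April 2032 is a Thursday, so the first Sunday is April 4 and the fourth is April 25.
1 October 2032 is a Friday, so the first Sunday is October 3 and the fourth is October 24.
At the standard offset (UTC+08:00), 02:15 UTC + 8h = 10:15 Zelide standard time.
Daylight saving runs 25 April – 24 October; the standard-time date in Zelide, April 7, 2032, is outside that window, so Zelide is on standard time at UTC+08:00.
02:15 UTC + 8h = 10:15 Zelide.

10:15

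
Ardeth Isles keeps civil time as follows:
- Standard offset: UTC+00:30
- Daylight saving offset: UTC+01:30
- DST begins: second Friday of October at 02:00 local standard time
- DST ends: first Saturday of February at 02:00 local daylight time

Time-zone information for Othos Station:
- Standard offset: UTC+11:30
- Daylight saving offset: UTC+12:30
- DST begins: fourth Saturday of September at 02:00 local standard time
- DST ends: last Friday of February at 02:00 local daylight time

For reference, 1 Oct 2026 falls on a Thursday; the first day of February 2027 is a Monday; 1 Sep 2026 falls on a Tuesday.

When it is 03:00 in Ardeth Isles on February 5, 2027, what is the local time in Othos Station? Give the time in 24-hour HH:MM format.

14:00

1 October 2026 is a Thursday, so the first Friday is October 2 and the second is October 9.
1 February 2027 is a Monday, so the first Saturday is February 6.
February 5, 2027 lies within the daylight-saving period (9 October 2026 – 6 February 2027), so Ardeth Isles is on daylight time, UTC+01:30.
03:00 Ardeth Isles − 1h30m = 01:30 UTC.
1 September 2026 is a Tuesday, so the first Saturday is September 5 and the fourth is September 26.
1 February 2027 is a Monday, so Fridays fall on 5, 12, 19, 26; the last is February 26.
At the standard offset (UTC+11:30), 01:30 UTC + 11h30m = 13:00 Othos Station standard time.
Daylight saving runs 26 September 2026 – 26 February 2027; the standard-time date in Othos Station, February 5, 2027, is inside that window, so Othos Station is at UTC+12:30.
01:30 UTC + 12h30m = 14:00 Othos Station.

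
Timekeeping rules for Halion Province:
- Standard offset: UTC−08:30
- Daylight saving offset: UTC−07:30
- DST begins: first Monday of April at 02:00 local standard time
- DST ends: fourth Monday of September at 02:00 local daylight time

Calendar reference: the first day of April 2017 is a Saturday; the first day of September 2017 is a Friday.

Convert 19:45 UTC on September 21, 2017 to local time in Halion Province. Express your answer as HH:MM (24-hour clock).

1 April 2017 is a Saturday, so the first Monday is April 3.
1 September 2017 is a Friday, so the first Monday is September 4 and the fourth is September 25.
At the standard offset (UTC−08:30), 19:45 UTC − 8h30m = 11:15 Halion Province standard time.
The standard-time date in Halion Province, September 21, 2017, falls between 3 April and 25 September, so daylight saving is in effect and Halion Province is at UTC−07:30.
19:45 UTC − 7h30m = 12:15 local.

12:15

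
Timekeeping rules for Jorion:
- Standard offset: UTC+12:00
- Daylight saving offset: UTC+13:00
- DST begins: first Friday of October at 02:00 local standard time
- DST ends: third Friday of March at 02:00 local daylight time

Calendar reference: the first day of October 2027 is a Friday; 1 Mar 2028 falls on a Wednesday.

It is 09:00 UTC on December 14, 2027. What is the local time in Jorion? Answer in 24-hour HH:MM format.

1 October 2027 is a Friday, so the first Friday is October 1.
1 March 2028 is a Wednesday, so the first Friday is March 3 and the third is March 17.
At the standard offset (UTC+12:00), 09:00 UTC + 12h = 21:00 Jorion standard time.
The standard-time date in Jorion, December 14, 2027, lies within the daylight-saving period (1 October 2027 – 17 March 2028), so Jorion is on daylight time, UTC+13:00.
09:00 UTC + 13h = 22:00 local.

22:00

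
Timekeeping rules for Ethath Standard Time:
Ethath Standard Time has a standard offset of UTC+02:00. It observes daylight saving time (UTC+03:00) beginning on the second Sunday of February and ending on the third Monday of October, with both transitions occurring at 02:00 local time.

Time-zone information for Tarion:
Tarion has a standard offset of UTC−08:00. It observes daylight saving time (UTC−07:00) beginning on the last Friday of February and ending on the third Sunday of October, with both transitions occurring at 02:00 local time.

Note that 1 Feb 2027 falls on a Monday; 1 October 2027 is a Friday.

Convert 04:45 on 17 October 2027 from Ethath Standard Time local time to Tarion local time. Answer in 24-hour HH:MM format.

1 February 2027 is a Monday, so the first Sunday is February 7 and the second is February 14.
1 October 2027 is a Friday, so the first Monday is October 4 and the third is October 18.
17 October 2027 falls between 14 February and 18 October, so daylight saving is in effect and Ethath Standard Time is at UTC+03:00.
04:45 Ethath Standard Time − 3h = 01:45 UTC.
1 February 2027 is a Monday, so Fridays fall on 5, 12, 19, 26; the last is February 26.
1 October 2027 is a Friday, so the first Sunday is October 3 and the third is October 17.
At the standard offset (UTC−08:00), 01:45 UTC − 8h = 17:45 Tarion standard time (rolling into the previous day, 16 October 2027).
Daylight saving runs 26 February – 17 October; the standard-time date in Tarion, 16 October 2027, is inside that window, so Tarion is at UTC−07:00.
01:45 UTC − 7h = 18:45 Tarion (rolling into the previous day, 16 October 2027).

18:45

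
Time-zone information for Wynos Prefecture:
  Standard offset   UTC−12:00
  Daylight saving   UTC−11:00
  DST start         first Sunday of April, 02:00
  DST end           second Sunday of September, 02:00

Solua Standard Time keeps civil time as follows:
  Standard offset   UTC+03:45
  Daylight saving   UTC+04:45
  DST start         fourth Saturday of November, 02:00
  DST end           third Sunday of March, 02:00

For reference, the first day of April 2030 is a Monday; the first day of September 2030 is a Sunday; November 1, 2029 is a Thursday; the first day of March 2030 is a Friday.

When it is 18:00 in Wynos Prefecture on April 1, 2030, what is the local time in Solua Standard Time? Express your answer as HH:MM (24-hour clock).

1 April 2030 is a Monday, so the first Sunday is April 7.
1 September 2030 is a Sunday, so the first Sunday is September 1 and the second is September 8.
April 1, 2030 does not fall between 7 April and 8 September, so daylight saving is not in effect and Wynos Prefecture is at UTC−12:00.
18:00 Wynos Prefecture + 12h = 06:00 UTC (rolling into the next day, 2 April 2030).
1 November 2029 is a Thursday, so the first Saturday is November 3 and the fourth is November 24.
1 March 2030 is a Friday, so the first Sunday is March 3 and the third is March 17.
At the standard offset (UTC+03:45), 06:00 UTC + 3h45m = 09:45 Solua Standard Time standard time.
The standard-time date in Solua Standard Time, April 2, 2030, does not fall between 24 November 2029 and 17 March 2030, so daylight saving is not in effect and Solua Standard Time is at UTC+03:45.
06:00 UTC + 3h45m = 09:45 Solua Standard Time.

09:45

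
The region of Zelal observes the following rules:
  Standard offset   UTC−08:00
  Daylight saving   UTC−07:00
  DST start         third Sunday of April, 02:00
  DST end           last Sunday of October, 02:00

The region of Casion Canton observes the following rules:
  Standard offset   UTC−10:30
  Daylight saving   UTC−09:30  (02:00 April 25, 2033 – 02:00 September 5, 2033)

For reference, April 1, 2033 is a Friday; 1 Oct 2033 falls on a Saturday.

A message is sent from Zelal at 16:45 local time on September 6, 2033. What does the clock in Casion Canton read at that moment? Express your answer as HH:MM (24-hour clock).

1 April 2033 is a Friday, so the first Sunday is April 3 and the third is April 17.
1 October 2033 is a Saturday, so Sundays fall on 2, 9, 16, 23, 30; the last is October 30.
September 6, 2033 falls between 17 April and 30 October, so daylight saving is in effect and Zelal is at UTC−07:00.
16:45 Zelal + 7h = 23:45 UTC.
At the standard offset (UTC−10:30), 23:45 UTC − 10h30m = 13:15 Casion Canton standard time.
The standard-time date in Casion Canton, September 6, 2033, does not fall between 25 April and 5 September, so daylight saving is not in effect and Casion Canton is at UTC−10:30.
23:45 UTC − 10h30m = 13:15 Casion Canton.

13:15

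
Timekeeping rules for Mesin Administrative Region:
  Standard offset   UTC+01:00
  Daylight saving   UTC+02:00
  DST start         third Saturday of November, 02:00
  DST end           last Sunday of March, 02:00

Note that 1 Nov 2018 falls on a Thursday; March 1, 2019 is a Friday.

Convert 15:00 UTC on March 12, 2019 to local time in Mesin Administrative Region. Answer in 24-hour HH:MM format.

1 November 2018 is a Thursday, so the first Saturday is November 3 and the third is November 17.
1 March 2019 is a Friday, so Sundays fall on 3, 10, 17, 24, 31; the last is March 31.
At the standard offset (UTC+01:00), 15:00 UTC + 1h = 16:00 Mesin Administrative Region standard time.
The standard-time date in Mesin Administrative Region, March 12, 2019, lies within the daylight-saving period (17 November 2018 – 31 March 2019), so Mesin Administrative Region is on daylight time, UTC+02:00.
15:00 UTC + 2h = 17:00 local.

17:00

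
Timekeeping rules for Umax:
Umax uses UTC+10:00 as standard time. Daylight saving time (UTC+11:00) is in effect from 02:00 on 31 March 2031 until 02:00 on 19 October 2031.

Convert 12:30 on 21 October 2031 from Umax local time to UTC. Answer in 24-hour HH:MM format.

21 October 2031 is outside the daylight-saving period (31 March – 19 October), so Umax is on standard time, UTC+10:00.
12:30 local − 10h = 02:30 UTC.

02:30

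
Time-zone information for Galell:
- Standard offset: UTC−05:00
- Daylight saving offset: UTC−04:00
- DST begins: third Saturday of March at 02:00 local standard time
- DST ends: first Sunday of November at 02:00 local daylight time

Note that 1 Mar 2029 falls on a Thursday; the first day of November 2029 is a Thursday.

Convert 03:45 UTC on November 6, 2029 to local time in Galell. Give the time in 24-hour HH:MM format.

1 March 2029 is a Thursday, so the first Saturday is March 3 and the third is March 17.
1 November 2029 is a Thursday, so the first Sunday is November 4.
At the standard offset (UTC−05:00), 03:45 UTC − 5h = 22:45 Galell standard time (rolling into the previous day, 5 November 2029).
The standard-time date in Galell, November 5, 2029, is outside the daylight-saving period (17 March – 4 November), so Galell is on standard time, UTC−05:00.
03:45 UTC − 5h = 22:45 local (rolling into the previous day, 5 November 2029).

22:45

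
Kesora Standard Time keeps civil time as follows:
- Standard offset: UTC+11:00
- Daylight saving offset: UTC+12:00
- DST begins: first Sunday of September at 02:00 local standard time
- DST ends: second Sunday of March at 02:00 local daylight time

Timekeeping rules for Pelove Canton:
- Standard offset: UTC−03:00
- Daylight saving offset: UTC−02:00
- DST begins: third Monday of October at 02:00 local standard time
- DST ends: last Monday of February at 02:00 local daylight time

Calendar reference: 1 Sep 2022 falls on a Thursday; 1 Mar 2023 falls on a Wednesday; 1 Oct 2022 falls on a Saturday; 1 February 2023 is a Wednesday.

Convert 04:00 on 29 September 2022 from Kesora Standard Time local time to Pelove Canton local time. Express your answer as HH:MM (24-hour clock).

13:00

1 September 2022 is a Thursday, so the first Sunday is September 4.
1 March 2023 is a Wednesday, so the first Sunday is March 5 and the second is March 12.
29 September 2022 lies within the daylight-saving period (4 September 2022 – 12 March 2023), so Kesora Standard Time is on daylight time, UTC+12:00.
04:00 Kesora Standard Time − 12h = 16:00 UTC (rolling into the previous day, 28 September 2022).
1 October 2022 is a Saturday, so the first Monday is October 3 and the third is October 17.
1 February 2023 is a Wednesday, so Mondays fall on 6, 13, 20, 27; the last is February 27.
At the standard offset (UTC−03:00), 16:00 UTC − 3h = 13:00 Pelove Canton standard time.
The standard-time date in Pelove Canton, 28 September 2022, does not fall between 17 October 2022 and 27 February 2023, so daylight saving is not in effect and Pelove Canton is at UTC−03:00.
16:00 UTC − 3h = 13:00 Pelove Canton.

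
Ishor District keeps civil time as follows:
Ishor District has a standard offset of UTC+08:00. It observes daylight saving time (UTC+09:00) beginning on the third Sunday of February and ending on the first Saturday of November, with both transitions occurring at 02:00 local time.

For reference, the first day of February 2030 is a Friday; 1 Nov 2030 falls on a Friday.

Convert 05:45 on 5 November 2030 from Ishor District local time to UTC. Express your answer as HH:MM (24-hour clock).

1 February 2030 is a Friday, so the first Sunday is February 3 and the third is February 17.
1 November 2030 is a Friday, so the first Saturday is November 2.
Daylight saving runs 17 February – 2 November; 5 November 2030 is outside that window, so Ishor District is on standard time at UTC+08:00.
05:45 local − 8h = 21:45 UTC (rolling into the previous day, 4 November 2030).

21:45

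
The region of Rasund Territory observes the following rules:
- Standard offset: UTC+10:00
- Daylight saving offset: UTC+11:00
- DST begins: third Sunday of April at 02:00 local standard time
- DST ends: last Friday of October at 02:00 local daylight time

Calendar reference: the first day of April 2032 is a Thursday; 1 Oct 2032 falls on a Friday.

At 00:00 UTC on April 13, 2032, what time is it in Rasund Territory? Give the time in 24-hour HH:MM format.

1 April 2032 is a Thursday, so the first Sunday is April 4 and the third is April 18.
1 October 2032 is a Friday, so Fridays fall on 1, 8, 15, 22, 29; the last is October 29.
At the standard offset (UTC+10:00), 00:00 UTC + 10h = 10:00 Rasund Territory standard time.
Daylight saving runs 18 April – 29 October; the standard-time date in Rasund Territory, April 13, 2032, is outside that window, so Rasund Territory is on standard time at UTC+10:00.
00:00 UTC + 10h = 10:00 local.

10:00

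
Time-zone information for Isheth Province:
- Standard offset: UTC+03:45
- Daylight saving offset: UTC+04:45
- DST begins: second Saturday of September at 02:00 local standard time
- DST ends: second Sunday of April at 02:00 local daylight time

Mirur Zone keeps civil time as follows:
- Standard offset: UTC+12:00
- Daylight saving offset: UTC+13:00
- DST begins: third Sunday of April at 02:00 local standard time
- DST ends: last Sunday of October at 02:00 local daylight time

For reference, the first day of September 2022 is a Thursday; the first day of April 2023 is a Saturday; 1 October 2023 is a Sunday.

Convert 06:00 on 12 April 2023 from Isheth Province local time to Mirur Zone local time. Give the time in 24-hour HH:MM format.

1 September 2022 is a Thursday, so the first Saturday is September 3 and the second is September 10.
1 April 2023 is a Saturday, so the first Sunday is April 2 and the second is April 9.
Daylight saving runs 10 September 2022 – 9 April 2023; 12 April 2023 is outside that window, so Isheth Province is on standard time at UTC+03:45.
06:00 Isheth Province − 3h45m = 02:15 UTC.
1 April 2023 is a Saturday, so the first Sunday is April 2 and the third is April 16.
1 October 2023 is a Sunday, so Sundays fall on 1, 8, 15, 22, 29; the last is October 29.
At the standard offset (UTC+12:00), 02:15 UTC + 12h = 14:15 Mirur Zone standard time.
The standard-time date in Mirur Zone, 12 April 2023, is outside the daylight-saving period (16 April – 29 October), so Mirur Zone is on standard time, UTC+12:00.
02:15 UTC + 12h = 14:15 Mirur Zone.

14:15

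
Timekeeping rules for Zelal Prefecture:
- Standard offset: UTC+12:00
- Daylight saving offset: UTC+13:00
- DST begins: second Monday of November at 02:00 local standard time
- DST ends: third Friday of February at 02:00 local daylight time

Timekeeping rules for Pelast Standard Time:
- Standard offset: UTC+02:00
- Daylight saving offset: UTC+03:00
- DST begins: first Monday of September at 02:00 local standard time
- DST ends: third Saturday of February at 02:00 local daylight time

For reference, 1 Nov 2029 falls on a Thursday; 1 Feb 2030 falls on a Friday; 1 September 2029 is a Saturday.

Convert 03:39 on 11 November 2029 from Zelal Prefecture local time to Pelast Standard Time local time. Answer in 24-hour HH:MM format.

18:39

1 November 2029 is a Thursday, so the first Monday is November 5 and the second is November 12.
1 February 2030 is a Friday, so the first Friday is February 1 and the third is February 15.
11 November 2029 is outside the daylight-saving period (12 November 2029 – 15 February 2030), so Zelal Prefecture is on standard time, UTC+12:00.
03:39 Zelal Prefecture − 12h = 15:39 UTC (rolling into the previous day, 10 November 2029).
1 September 2029 is a Saturday, so the first Monday is September 3.
1 February 2030 is a Friday, so the first Saturday is February 2 and the third is February 16.
At the standard offset (UTC+02:00), 15:39 UTC + 2h = 17:39 Pelast Standard Time standard time.
The standard-time date in Pelast Standard Time, 10 November 2029, falls between 3 September 2029 and 16 February 2030, so daylight saving is in effect and Pelast Standard Time is at UTC+03:00.
15:39 UTC + 3h = 18:39 Pelast Standard Time.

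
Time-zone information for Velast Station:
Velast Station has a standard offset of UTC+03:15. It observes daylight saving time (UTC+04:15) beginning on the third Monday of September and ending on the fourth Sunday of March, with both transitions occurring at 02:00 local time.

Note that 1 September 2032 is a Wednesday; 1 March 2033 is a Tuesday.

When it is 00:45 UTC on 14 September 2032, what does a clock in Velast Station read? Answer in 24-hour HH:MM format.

04:00

1 September 2032 is a Wednesday, so the first Monday is September 6 and the third is September 20.
1 March 2033 is a Tuesday, so the first Sunday is March 6 and the fourth is March 27.
At the standard offset (UTC+03:15), 00:45 UTC + 3h15m = 04:00 Velast Station standard time.
The standard-time date in Velast Station, 14 September 2032, is outside the daylight-saving period (20 September 2032 – 27 March 2033), so Velast Station is on standard time, UTC+03:15.
00:45 UTC + 3h15m = 04:00 local.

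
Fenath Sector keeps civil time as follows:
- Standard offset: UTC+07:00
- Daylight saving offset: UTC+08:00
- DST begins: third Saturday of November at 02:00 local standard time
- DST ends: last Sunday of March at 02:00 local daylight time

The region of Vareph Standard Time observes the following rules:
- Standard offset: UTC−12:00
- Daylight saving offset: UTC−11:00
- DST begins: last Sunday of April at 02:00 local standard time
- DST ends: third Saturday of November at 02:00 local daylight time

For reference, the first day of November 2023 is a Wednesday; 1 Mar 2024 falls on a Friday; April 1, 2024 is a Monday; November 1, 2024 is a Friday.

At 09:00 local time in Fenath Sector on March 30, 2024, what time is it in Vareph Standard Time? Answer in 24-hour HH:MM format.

13:00

1 November 2023 is a Wednesday, so the first Saturday is November 4 and the third is November 18.
1 March 2024 is a Friday, so Sundays fall on 3, 10, 17, 24, 31; the last is March 31.
March 30, 2024 lies within the daylight-saving period (18 November 2023 – 31 March 2024), so Fenath Sector is on daylight time, UTC+08:00.
09:00 Fenath Sector − 8h = 01:00 UTC.
1 April 2024 is a Monday, so Sundays fall on 7, 14, 21, 28; the last is April 28.
1 November 2024 is a Friday, so the first Saturday is November 2 and the third is November 16.
At the standard offset (UTC−12:00), 01:00 UTC − 12h = 13:00 Vareph Standard Time standard time (rolling into the previous day, 29 March 2024).
The standard-time date in Vareph Standard Time, March 29, 2024, is outside the daylight-saving period (28 April – 16 November), so Vareph Standard Time is on standard time, UTC−12:00.
01:00 UTC − 12h = 13:00 Vareph Standard Time (rolling into the previous day, 29 March 2024).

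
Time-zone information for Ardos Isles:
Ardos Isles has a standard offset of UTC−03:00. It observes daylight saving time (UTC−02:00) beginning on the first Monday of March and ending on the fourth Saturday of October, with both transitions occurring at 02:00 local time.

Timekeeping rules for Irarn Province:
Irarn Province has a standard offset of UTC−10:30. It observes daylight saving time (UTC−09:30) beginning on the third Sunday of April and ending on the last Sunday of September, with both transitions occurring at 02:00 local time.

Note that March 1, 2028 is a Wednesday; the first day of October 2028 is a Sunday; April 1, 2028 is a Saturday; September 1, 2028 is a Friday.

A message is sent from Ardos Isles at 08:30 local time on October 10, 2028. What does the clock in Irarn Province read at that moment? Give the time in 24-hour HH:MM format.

00:00

1 March 2028 is a Wednesday, so the first Monday is March 6.
1 October 2028 is a Sunday, so the first Saturday is October 7 and the fourth is October 28.
October 10, 2028 falls between 6 March and 28 October, so daylight saving is in effect and Ardos Isles is at UTC−02:00.
08:30 Ardos Isles + 2h = 10:30 UTC.
1 April 2028 is a Saturday, so the first Sunday is April 2 and the third is April 16.
1 September 2028 is a Friday, so Sundays fall on 3, 10, 17, 24; the last is September 24.
At the standard offset (UTC−10:30), 10:30 UTC − 10h30m = 00:00 Irarn Province standard time.
The standard-time date in Irarn Province, October 10, 2028, does not fall between 16 April and 24 September, so daylight saving is not in effect and Irarn Province is at UTC−10:30.
10:30 UTC − 10h30m = 00:00 Irarn Province.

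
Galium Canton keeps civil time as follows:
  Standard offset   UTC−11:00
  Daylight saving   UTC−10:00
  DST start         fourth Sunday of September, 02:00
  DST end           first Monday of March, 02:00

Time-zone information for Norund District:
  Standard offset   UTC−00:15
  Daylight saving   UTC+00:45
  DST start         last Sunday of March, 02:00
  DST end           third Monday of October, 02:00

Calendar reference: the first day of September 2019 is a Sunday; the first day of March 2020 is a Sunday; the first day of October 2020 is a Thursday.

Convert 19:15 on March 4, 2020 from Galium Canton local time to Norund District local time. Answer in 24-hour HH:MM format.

06:00

1 September 2019 is a Sunday, so the first Sunday is September 1 and the fourth is September 22.
1 March 2020 is a Sunday, so the first Monday is March 2.
March 4, 2020 does not fall between 22 September 2019 and 2 March 2020, so daylight saving is not in effect and Galium Canton is at UTC−11:00.
19:15 Galium Canton + 11h = 06:15 UTC (rolling into the next day, 5 March 2020).
1 March 2020 is a Sunday, so Sundays fall on 1, 8, 15, 22, 29; the last is March 29.
1 October 2020 is a Thursday, so the first Monday is October 5 and the third is October 19.
At the standard offset (UTC−00:15), 06:15 UTC − 0h15m = 06:00 Norund District standard time.
The standard-time date in Norund District, March 5, 2020, is outside the daylight-saving period (29 March – 19 October), so Norund District is on standard time, UTC−00:15.
06:15 UTC − 0h15m = 06:00 Norund District.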